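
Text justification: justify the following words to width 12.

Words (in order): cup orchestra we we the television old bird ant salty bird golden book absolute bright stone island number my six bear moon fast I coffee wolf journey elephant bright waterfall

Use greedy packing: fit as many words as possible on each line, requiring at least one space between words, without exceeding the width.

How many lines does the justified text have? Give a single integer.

Line 1: ['cup'] (min_width=3, slack=9)
Line 2: ['orchestra', 'we'] (min_width=12, slack=0)
Line 3: ['we', 'the'] (min_width=6, slack=6)
Line 4: ['television'] (min_width=10, slack=2)
Line 5: ['old', 'bird', 'ant'] (min_width=12, slack=0)
Line 6: ['salty', 'bird'] (min_width=10, slack=2)
Line 7: ['golden', 'book'] (min_width=11, slack=1)
Line 8: ['absolute'] (min_width=8, slack=4)
Line 9: ['bright', 'stone'] (min_width=12, slack=0)
Line 10: ['island'] (min_width=6, slack=6)
Line 11: ['number', 'my'] (min_width=9, slack=3)
Line 12: ['six', 'bear'] (min_width=8, slack=4)
Line 13: ['moon', 'fast', 'I'] (min_width=11, slack=1)
Line 14: ['coffee', 'wolf'] (min_width=11, slack=1)
Line 15: ['journey'] (min_width=7, slack=5)
Line 16: ['elephant'] (min_width=8, slack=4)
Line 17: ['bright'] (min_width=6, slack=6)
Line 18: ['waterfall'] (min_width=9, slack=3)
Total lines: 18

Answer: 18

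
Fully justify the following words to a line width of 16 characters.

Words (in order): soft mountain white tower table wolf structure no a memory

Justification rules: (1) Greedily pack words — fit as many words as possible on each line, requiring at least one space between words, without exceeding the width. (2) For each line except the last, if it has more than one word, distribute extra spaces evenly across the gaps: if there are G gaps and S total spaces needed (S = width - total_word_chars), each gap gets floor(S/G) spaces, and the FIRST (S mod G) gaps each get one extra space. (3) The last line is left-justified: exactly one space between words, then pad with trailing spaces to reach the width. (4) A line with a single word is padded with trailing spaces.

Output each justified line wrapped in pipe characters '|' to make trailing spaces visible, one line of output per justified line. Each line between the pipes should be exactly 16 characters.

Line 1: ['soft', 'mountain'] (min_width=13, slack=3)
Line 2: ['white', 'tower'] (min_width=11, slack=5)
Line 3: ['table', 'wolf'] (min_width=10, slack=6)
Line 4: ['structure', 'no', 'a'] (min_width=14, slack=2)
Line 5: ['memory'] (min_width=6, slack=10)

Answer: |soft    mountain|
|white      tower|
|table       wolf|
|structure  no  a|
|memory          |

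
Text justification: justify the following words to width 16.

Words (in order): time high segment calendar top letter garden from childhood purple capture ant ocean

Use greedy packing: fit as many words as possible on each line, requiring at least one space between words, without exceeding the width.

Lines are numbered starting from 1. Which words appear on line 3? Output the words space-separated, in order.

Line 1: ['time', 'high'] (min_width=9, slack=7)
Line 2: ['segment', 'calendar'] (min_width=16, slack=0)
Line 3: ['top', 'letter'] (min_width=10, slack=6)
Line 4: ['garden', 'from'] (min_width=11, slack=5)
Line 5: ['childhood', 'purple'] (min_width=16, slack=0)
Line 6: ['capture', 'ant'] (min_width=11, slack=5)
Line 7: ['ocean'] (min_width=5, slack=11)

Answer: top letter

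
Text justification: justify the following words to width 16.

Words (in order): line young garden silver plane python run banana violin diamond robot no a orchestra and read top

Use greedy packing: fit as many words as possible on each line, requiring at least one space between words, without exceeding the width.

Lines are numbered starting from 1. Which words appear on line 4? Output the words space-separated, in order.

Answer: banana violin

Derivation:
Line 1: ['line', 'young'] (min_width=10, slack=6)
Line 2: ['garden', 'silver'] (min_width=13, slack=3)
Line 3: ['plane', 'python', 'run'] (min_width=16, slack=0)
Line 4: ['banana', 'violin'] (min_width=13, slack=3)
Line 5: ['diamond', 'robot', 'no'] (min_width=16, slack=0)
Line 6: ['a', 'orchestra', 'and'] (min_width=15, slack=1)
Line 7: ['read', 'top'] (min_width=8, slack=8)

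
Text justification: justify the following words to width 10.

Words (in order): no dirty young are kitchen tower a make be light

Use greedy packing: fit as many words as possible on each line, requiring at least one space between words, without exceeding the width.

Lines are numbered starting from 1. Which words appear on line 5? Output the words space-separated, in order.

Line 1: ['no', 'dirty'] (min_width=8, slack=2)
Line 2: ['young', 'are'] (min_width=9, slack=1)
Line 3: ['kitchen'] (min_width=7, slack=3)
Line 4: ['tower', 'a'] (min_width=7, slack=3)
Line 5: ['make', 'be'] (min_width=7, slack=3)
Line 6: ['light'] (min_width=5, slack=5)

Answer: make be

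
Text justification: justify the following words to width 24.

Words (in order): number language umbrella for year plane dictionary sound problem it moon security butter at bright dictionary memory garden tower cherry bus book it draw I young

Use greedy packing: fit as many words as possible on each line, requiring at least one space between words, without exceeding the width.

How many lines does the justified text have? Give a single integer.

Answer: 8

Derivation:
Line 1: ['number', 'language', 'umbrella'] (min_width=24, slack=0)
Line 2: ['for', 'year', 'plane'] (min_width=14, slack=10)
Line 3: ['dictionary', 'sound', 'problem'] (min_width=24, slack=0)
Line 4: ['it', 'moon', 'security', 'butter'] (min_width=23, slack=1)
Line 5: ['at', 'bright', 'dictionary'] (min_width=20, slack=4)
Line 6: ['memory', 'garden', 'tower'] (min_width=19, slack=5)
Line 7: ['cherry', 'bus', 'book', 'it', 'draw'] (min_width=23, slack=1)
Line 8: ['I', 'young'] (min_width=7, slack=17)
Total lines: 8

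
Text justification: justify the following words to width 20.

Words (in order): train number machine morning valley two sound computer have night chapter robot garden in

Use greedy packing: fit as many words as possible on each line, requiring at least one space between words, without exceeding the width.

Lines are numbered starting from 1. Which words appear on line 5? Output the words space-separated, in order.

Line 1: ['train', 'number', 'machine'] (min_width=20, slack=0)
Line 2: ['morning', 'valley', 'two'] (min_width=18, slack=2)
Line 3: ['sound', 'computer', 'have'] (min_width=19, slack=1)
Line 4: ['night', 'chapter', 'robot'] (min_width=19, slack=1)
Line 5: ['garden', 'in'] (min_width=9, slack=11)

Answer: garden in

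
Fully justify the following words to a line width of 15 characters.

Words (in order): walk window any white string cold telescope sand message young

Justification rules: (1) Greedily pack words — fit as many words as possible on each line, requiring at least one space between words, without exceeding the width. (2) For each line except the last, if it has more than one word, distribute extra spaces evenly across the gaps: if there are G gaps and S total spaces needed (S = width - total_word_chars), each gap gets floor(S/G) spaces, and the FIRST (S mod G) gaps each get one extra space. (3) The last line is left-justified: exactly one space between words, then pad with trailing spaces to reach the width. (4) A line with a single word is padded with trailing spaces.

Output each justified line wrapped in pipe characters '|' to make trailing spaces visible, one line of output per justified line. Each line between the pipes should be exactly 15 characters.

Line 1: ['walk', 'window', 'any'] (min_width=15, slack=0)
Line 2: ['white', 'string'] (min_width=12, slack=3)
Line 3: ['cold', 'telescope'] (min_width=14, slack=1)
Line 4: ['sand', 'message'] (min_width=12, slack=3)
Line 5: ['young'] (min_width=5, slack=10)

Answer: |walk window any|
|white    string|
|cold  telescope|
|sand    message|
|young          |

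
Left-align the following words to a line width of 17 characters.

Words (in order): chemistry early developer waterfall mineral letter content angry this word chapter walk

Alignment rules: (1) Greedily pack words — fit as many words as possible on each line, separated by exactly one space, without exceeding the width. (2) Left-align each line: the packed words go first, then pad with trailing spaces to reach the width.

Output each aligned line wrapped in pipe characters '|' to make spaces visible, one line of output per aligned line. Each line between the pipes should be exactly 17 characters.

Answer: |chemistry early  |
|developer        |
|waterfall mineral|
|letter content   |
|angry this word  |
|chapter walk     |

Derivation:
Line 1: ['chemistry', 'early'] (min_width=15, slack=2)
Line 2: ['developer'] (min_width=9, slack=8)
Line 3: ['waterfall', 'mineral'] (min_width=17, slack=0)
Line 4: ['letter', 'content'] (min_width=14, slack=3)
Line 5: ['angry', 'this', 'word'] (min_width=15, slack=2)
Line 6: ['chapter', 'walk'] (min_width=12, slack=5)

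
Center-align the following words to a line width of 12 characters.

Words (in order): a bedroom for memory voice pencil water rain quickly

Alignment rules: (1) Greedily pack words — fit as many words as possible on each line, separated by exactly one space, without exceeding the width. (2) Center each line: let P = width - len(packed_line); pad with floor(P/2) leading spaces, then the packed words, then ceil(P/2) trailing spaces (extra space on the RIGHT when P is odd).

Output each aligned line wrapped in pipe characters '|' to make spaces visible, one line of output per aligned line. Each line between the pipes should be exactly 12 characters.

Answer: | a bedroom  |
| for memory |
|voice pencil|
| water rain |
|  quickly   |

Derivation:
Line 1: ['a', 'bedroom'] (min_width=9, slack=3)
Line 2: ['for', 'memory'] (min_width=10, slack=2)
Line 3: ['voice', 'pencil'] (min_width=12, slack=0)
Line 4: ['water', 'rain'] (min_width=10, slack=2)
Line 5: ['quickly'] (min_width=7, slack=5)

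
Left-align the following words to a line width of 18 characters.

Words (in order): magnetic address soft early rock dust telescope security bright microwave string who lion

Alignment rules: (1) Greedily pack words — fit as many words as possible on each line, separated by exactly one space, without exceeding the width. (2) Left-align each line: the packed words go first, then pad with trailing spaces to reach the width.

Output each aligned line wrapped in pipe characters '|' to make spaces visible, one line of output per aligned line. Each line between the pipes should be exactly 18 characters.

Line 1: ['magnetic', 'address'] (min_width=16, slack=2)
Line 2: ['soft', 'early', 'rock'] (min_width=15, slack=3)
Line 3: ['dust', 'telescope'] (min_width=14, slack=4)
Line 4: ['security', 'bright'] (min_width=15, slack=3)
Line 5: ['microwave', 'string'] (min_width=16, slack=2)
Line 6: ['who', 'lion'] (min_width=8, slack=10)

Answer: |magnetic address  |
|soft early rock   |
|dust telescope    |
|security bright   |
|microwave string  |
|who lion          |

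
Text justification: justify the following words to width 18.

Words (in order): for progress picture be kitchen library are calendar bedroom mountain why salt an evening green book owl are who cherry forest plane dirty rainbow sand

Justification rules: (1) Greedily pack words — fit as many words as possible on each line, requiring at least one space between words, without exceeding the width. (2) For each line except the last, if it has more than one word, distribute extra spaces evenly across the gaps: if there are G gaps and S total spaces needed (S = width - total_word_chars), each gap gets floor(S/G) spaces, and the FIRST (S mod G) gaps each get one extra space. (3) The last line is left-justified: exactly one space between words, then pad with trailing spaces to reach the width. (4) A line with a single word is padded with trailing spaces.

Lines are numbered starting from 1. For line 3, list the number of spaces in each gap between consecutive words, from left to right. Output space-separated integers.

Answer: 8

Derivation:
Line 1: ['for', 'progress'] (min_width=12, slack=6)
Line 2: ['picture', 'be', 'kitchen'] (min_width=18, slack=0)
Line 3: ['library', 'are'] (min_width=11, slack=7)
Line 4: ['calendar', 'bedroom'] (min_width=16, slack=2)
Line 5: ['mountain', 'why', 'salt'] (min_width=17, slack=1)
Line 6: ['an', 'evening', 'green'] (min_width=16, slack=2)
Line 7: ['book', 'owl', 'are', 'who'] (min_width=16, slack=2)
Line 8: ['cherry', 'forest'] (min_width=13, slack=5)
Line 9: ['plane', 'dirty'] (min_width=11, slack=7)
Line 10: ['rainbow', 'sand'] (min_width=12, slack=6)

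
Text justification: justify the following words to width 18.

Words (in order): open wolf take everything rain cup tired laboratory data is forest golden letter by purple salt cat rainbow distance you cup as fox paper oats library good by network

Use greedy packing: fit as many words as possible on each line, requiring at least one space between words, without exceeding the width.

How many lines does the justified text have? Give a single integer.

Line 1: ['open', 'wolf', 'take'] (min_width=14, slack=4)
Line 2: ['everything', 'rain'] (min_width=15, slack=3)
Line 3: ['cup', 'tired'] (min_width=9, slack=9)
Line 4: ['laboratory', 'data', 'is'] (min_width=18, slack=0)
Line 5: ['forest', 'golden'] (min_width=13, slack=5)
Line 6: ['letter', 'by', 'purple'] (min_width=16, slack=2)
Line 7: ['salt', 'cat', 'rainbow'] (min_width=16, slack=2)
Line 8: ['distance', 'you', 'cup'] (min_width=16, slack=2)
Line 9: ['as', 'fox', 'paper', 'oats'] (min_width=17, slack=1)
Line 10: ['library', 'good', 'by'] (min_width=15, slack=3)
Line 11: ['network'] (min_width=7, slack=11)
Total lines: 11

Answer: 11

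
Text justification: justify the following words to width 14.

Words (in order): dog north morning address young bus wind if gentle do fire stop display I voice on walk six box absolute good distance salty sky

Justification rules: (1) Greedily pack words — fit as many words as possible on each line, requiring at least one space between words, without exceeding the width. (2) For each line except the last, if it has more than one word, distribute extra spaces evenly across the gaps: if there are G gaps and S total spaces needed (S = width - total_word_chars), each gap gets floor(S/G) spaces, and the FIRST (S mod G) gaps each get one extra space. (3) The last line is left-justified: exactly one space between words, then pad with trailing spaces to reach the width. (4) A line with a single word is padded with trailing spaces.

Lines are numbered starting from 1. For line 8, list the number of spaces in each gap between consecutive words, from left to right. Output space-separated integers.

Line 1: ['dog', 'north'] (min_width=9, slack=5)
Line 2: ['morning'] (min_width=7, slack=7)
Line 3: ['address', 'young'] (min_width=13, slack=1)
Line 4: ['bus', 'wind', 'if'] (min_width=11, slack=3)
Line 5: ['gentle', 'do', 'fire'] (min_width=14, slack=0)
Line 6: ['stop', 'display', 'I'] (min_width=14, slack=0)
Line 7: ['voice', 'on', 'walk'] (min_width=13, slack=1)
Line 8: ['six', 'box'] (min_width=7, slack=7)
Line 9: ['absolute', 'good'] (min_width=13, slack=1)
Line 10: ['distance', 'salty'] (min_width=14, slack=0)
Line 11: ['sky'] (min_width=3, slack=11)

Answer: 8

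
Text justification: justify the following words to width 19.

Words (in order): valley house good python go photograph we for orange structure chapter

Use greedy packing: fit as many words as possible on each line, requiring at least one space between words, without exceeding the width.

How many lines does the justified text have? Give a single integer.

Answer: 5

Derivation:
Line 1: ['valley', 'house', 'good'] (min_width=17, slack=2)
Line 2: ['python', 'go'] (min_width=9, slack=10)
Line 3: ['photograph', 'we', 'for'] (min_width=17, slack=2)
Line 4: ['orange', 'structure'] (min_width=16, slack=3)
Line 5: ['chapter'] (min_width=7, slack=12)
Total lines: 5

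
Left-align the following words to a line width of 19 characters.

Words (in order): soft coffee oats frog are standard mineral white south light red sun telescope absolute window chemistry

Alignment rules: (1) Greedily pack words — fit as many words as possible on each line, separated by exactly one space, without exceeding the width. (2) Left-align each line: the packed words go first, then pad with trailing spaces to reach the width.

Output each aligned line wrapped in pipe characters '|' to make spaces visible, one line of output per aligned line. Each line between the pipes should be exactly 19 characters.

Answer: |soft coffee oats   |
|frog are standard  |
|mineral white south|
|light red sun      |
|telescope absolute |
|window chemistry   |

Derivation:
Line 1: ['soft', 'coffee', 'oats'] (min_width=16, slack=3)
Line 2: ['frog', 'are', 'standard'] (min_width=17, slack=2)
Line 3: ['mineral', 'white', 'south'] (min_width=19, slack=0)
Line 4: ['light', 'red', 'sun'] (min_width=13, slack=6)
Line 5: ['telescope', 'absolute'] (min_width=18, slack=1)
Line 6: ['window', 'chemistry'] (min_width=16, slack=3)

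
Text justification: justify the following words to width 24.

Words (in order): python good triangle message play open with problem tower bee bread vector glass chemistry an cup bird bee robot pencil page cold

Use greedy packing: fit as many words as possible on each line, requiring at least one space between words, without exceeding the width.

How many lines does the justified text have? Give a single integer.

Line 1: ['python', 'good', 'triangle'] (min_width=20, slack=4)
Line 2: ['message', 'play', 'open', 'with'] (min_width=22, slack=2)
Line 3: ['problem', 'tower', 'bee', 'bread'] (min_width=23, slack=1)
Line 4: ['vector', 'glass', 'chemistry'] (min_width=22, slack=2)
Line 5: ['an', 'cup', 'bird', 'bee', 'robot'] (min_width=21, slack=3)
Line 6: ['pencil', 'page', 'cold'] (min_width=16, slack=8)
Total lines: 6

Answer: 6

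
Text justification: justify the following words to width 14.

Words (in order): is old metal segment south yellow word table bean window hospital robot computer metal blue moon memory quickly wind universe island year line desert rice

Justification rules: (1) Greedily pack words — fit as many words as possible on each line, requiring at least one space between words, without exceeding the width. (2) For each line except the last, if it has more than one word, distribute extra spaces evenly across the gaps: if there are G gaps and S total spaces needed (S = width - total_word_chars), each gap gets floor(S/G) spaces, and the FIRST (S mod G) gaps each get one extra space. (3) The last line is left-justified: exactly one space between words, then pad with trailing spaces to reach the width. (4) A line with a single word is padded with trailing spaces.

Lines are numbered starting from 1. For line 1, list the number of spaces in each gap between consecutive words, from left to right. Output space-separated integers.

Line 1: ['is', 'old', 'metal'] (min_width=12, slack=2)
Line 2: ['segment', 'south'] (min_width=13, slack=1)
Line 3: ['yellow', 'word'] (min_width=11, slack=3)
Line 4: ['table', 'bean'] (min_width=10, slack=4)
Line 5: ['window'] (min_width=6, slack=8)
Line 6: ['hospital', 'robot'] (min_width=14, slack=0)
Line 7: ['computer', 'metal'] (min_width=14, slack=0)
Line 8: ['blue', 'moon'] (min_width=9, slack=5)
Line 9: ['memory', 'quickly'] (min_width=14, slack=0)
Line 10: ['wind', 'universe'] (min_width=13, slack=1)
Line 11: ['island', 'year'] (min_width=11, slack=3)
Line 12: ['line', 'desert'] (min_width=11, slack=3)
Line 13: ['rice'] (min_width=4, slack=10)

Answer: 2 2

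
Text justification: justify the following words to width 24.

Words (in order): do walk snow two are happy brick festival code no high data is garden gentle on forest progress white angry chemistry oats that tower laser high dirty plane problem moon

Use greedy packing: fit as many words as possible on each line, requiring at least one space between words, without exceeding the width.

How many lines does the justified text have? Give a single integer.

Answer: 8

Derivation:
Line 1: ['do', 'walk', 'snow', 'two', 'are'] (min_width=20, slack=4)
Line 2: ['happy', 'brick', 'festival'] (min_width=20, slack=4)
Line 3: ['code', 'no', 'high', 'data', 'is'] (min_width=20, slack=4)
Line 4: ['garden', 'gentle', 'on', 'forest'] (min_width=23, slack=1)
Line 5: ['progress', 'white', 'angry'] (min_width=20, slack=4)
Line 6: ['chemistry', 'oats', 'that'] (min_width=19, slack=5)
Line 7: ['tower', 'laser', 'high', 'dirty'] (min_width=22, slack=2)
Line 8: ['plane', 'problem', 'moon'] (min_width=18, slack=6)
Total lines: 8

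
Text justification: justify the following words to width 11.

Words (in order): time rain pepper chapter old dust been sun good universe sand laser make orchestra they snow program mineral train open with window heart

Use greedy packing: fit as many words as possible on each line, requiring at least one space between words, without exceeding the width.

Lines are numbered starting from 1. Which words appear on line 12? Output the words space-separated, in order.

Answer: mineral

Derivation:
Line 1: ['time', 'rain'] (min_width=9, slack=2)
Line 2: ['pepper'] (min_width=6, slack=5)
Line 3: ['chapter', 'old'] (min_width=11, slack=0)
Line 4: ['dust', 'been'] (min_width=9, slack=2)
Line 5: ['sun', 'good'] (min_width=8, slack=3)
Line 6: ['universe'] (min_width=8, slack=3)
Line 7: ['sand', 'laser'] (min_width=10, slack=1)
Line 8: ['make'] (min_width=4, slack=7)
Line 9: ['orchestra'] (min_width=9, slack=2)
Line 10: ['they', 'snow'] (min_width=9, slack=2)
Line 11: ['program'] (min_width=7, slack=4)
Line 12: ['mineral'] (min_width=7, slack=4)
Line 13: ['train', 'open'] (min_width=10, slack=1)
Line 14: ['with', 'window'] (min_width=11, slack=0)
Line 15: ['heart'] (min_width=5, slack=6)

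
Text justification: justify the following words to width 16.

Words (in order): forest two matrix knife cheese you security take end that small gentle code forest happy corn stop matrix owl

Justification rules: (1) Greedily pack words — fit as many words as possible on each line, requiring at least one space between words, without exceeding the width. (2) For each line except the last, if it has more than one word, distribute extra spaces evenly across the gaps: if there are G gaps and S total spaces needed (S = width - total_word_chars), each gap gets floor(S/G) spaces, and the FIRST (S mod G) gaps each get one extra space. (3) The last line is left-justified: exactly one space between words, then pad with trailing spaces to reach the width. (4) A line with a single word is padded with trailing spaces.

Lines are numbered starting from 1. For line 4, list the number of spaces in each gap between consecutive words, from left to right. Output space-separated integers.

Answer: 4

Derivation:
Line 1: ['forest', 'two'] (min_width=10, slack=6)
Line 2: ['matrix', 'knife'] (min_width=12, slack=4)
Line 3: ['cheese', 'you'] (min_width=10, slack=6)
Line 4: ['security', 'take'] (min_width=13, slack=3)
Line 5: ['end', 'that', 'small'] (min_width=14, slack=2)
Line 6: ['gentle', 'code'] (min_width=11, slack=5)
Line 7: ['forest', 'happy'] (min_width=12, slack=4)
Line 8: ['corn', 'stop', 'matrix'] (min_width=16, slack=0)
Line 9: ['owl'] (min_width=3, slack=13)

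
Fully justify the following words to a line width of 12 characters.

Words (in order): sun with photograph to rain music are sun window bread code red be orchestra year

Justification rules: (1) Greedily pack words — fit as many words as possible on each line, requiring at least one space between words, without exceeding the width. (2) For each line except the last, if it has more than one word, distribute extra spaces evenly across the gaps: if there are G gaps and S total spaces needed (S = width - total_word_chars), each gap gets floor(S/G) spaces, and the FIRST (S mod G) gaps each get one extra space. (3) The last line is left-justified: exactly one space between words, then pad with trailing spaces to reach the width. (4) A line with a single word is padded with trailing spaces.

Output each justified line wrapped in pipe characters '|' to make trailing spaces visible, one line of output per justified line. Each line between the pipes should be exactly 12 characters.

Line 1: ['sun', 'with'] (min_width=8, slack=4)
Line 2: ['photograph'] (min_width=10, slack=2)
Line 3: ['to', 'rain'] (min_width=7, slack=5)
Line 4: ['music', 'are'] (min_width=9, slack=3)
Line 5: ['sun', 'window'] (min_width=10, slack=2)
Line 6: ['bread', 'code'] (min_width=10, slack=2)
Line 7: ['red', 'be'] (min_width=6, slack=6)
Line 8: ['orchestra'] (min_width=9, slack=3)
Line 9: ['year'] (min_width=4, slack=8)

Answer: |sun     with|
|photograph  |
|to      rain|
|music    are|
|sun   window|
|bread   code|
|red       be|
|orchestra   |
|year        |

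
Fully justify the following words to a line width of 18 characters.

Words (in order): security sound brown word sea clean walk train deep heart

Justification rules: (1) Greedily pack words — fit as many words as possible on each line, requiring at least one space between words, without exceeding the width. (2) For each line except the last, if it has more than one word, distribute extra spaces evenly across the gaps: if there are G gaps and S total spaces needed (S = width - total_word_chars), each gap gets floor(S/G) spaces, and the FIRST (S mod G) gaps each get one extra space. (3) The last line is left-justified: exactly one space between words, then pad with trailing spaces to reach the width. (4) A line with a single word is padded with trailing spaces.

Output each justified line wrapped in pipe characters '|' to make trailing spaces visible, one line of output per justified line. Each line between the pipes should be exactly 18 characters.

Answer: |security     sound|
|brown   word   sea|
|clean  walk  train|
|deep heart        |

Derivation:
Line 1: ['security', 'sound'] (min_width=14, slack=4)
Line 2: ['brown', 'word', 'sea'] (min_width=14, slack=4)
Line 3: ['clean', 'walk', 'train'] (min_width=16, slack=2)
Line 4: ['deep', 'heart'] (min_width=10, slack=8)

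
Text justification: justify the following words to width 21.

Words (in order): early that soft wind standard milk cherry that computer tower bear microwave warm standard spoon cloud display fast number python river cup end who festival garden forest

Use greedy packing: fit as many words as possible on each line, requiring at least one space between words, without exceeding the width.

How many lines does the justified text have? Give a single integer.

Line 1: ['early', 'that', 'soft', 'wind'] (min_width=20, slack=1)
Line 2: ['standard', 'milk', 'cherry'] (min_width=20, slack=1)
Line 3: ['that', 'computer', 'tower'] (min_width=19, slack=2)
Line 4: ['bear', 'microwave', 'warm'] (min_width=19, slack=2)
Line 5: ['standard', 'spoon', 'cloud'] (min_width=20, slack=1)
Line 6: ['display', 'fast', 'number'] (min_width=19, slack=2)
Line 7: ['python', 'river', 'cup', 'end'] (min_width=20, slack=1)
Line 8: ['who', 'festival', 'garden'] (min_width=19, slack=2)
Line 9: ['forest'] (min_width=6, slack=15)
Total lines: 9

Answer: 9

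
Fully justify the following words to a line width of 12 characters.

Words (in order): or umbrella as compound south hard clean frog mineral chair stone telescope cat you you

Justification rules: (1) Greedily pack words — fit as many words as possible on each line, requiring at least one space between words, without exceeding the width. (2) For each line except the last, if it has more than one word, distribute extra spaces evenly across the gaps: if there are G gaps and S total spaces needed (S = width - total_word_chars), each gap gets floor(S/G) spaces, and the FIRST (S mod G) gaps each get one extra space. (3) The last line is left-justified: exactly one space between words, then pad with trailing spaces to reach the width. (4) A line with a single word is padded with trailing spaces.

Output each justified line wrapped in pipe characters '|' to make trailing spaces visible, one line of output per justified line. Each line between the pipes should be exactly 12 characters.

Answer: |or  umbrella|
|as  compound|
|south   hard|
|clean   frog|
|mineral     |
|chair  stone|
|telescope   |
|cat you you |

Derivation:
Line 1: ['or', 'umbrella'] (min_width=11, slack=1)
Line 2: ['as', 'compound'] (min_width=11, slack=1)
Line 3: ['south', 'hard'] (min_width=10, slack=2)
Line 4: ['clean', 'frog'] (min_width=10, slack=2)
Line 5: ['mineral'] (min_width=7, slack=5)
Line 6: ['chair', 'stone'] (min_width=11, slack=1)
Line 7: ['telescope'] (min_width=9, slack=3)
Line 8: ['cat', 'you', 'you'] (min_width=11, slack=1)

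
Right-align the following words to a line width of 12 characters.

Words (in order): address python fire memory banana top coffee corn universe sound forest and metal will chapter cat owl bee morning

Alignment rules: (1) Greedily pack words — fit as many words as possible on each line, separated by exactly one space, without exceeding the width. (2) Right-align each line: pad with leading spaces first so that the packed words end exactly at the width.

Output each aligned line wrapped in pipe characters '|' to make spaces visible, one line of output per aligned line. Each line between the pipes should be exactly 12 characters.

Answer: |     address|
| python fire|
|      memory|
|  banana top|
| coffee corn|
|    universe|
|sound forest|
|   and metal|
|will chapter|
| cat owl bee|
|     morning|

Derivation:
Line 1: ['address'] (min_width=7, slack=5)
Line 2: ['python', 'fire'] (min_width=11, slack=1)
Line 3: ['memory'] (min_width=6, slack=6)
Line 4: ['banana', 'top'] (min_width=10, slack=2)
Line 5: ['coffee', 'corn'] (min_width=11, slack=1)
Line 6: ['universe'] (min_width=8, slack=4)
Line 7: ['sound', 'forest'] (min_width=12, slack=0)
Line 8: ['and', 'metal'] (min_width=9, slack=3)
Line 9: ['will', 'chapter'] (min_width=12, slack=0)
Line 10: ['cat', 'owl', 'bee'] (min_width=11, slack=1)
Line 11: ['morning'] (min_width=7, slack=5)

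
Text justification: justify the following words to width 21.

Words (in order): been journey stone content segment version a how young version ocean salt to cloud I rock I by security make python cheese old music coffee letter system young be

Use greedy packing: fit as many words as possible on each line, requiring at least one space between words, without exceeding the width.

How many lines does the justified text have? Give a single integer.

Answer: 9

Derivation:
Line 1: ['been', 'journey', 'stone'] (min_width=18, slack=3)
Line 2: ['content', 'segment'] (min_width=15, slack=6)
Line 3: ['version', 'a', 'how', 'young'] (min_width=19, slack=2)
Line 4: ['version', 'ocean', 'salt', 'to'] (min_width=21, slack=0)
Line 5: ['cloud', 'I', 'rock', 'I', 'by'] (min_width=17, slack=4)
Line 6: ['security', 'make', 'python'] (min_width=20, slack=1)
Line 7: ['cheese', 'old', 'music'] (min_width=16, slack=5)
Line 8: ['coffee', 'letter', 'system'] (min_width=20, slack=1)
Line 9: ['young', 'be'] (min_width=8, slack=13)
Total lines: 9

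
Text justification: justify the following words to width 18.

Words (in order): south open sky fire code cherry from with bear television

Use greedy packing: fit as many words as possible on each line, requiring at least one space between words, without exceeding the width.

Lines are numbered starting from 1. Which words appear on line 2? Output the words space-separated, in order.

Answer: fire code cherry

Derivation:
Line 1: ['south', 'open', 'sky'] (min_width=14, slack=4)
Line 2: ['fire', 'code', 'cherry'] (min_width=16, slack=2)
Line 3: ['from', 'with', 'bear'] (min_width=14, slack=4)
Line 4: ['television'] (min_width=10, slack=8)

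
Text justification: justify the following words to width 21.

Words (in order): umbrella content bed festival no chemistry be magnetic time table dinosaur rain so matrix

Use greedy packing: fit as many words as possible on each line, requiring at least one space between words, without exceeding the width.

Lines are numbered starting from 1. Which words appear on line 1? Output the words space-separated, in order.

Line 1: ['umbrella', 'content', 'bed'] (min_width=20, slack=1)
Line 2: ['festival', 'no', 'chemistry'] (min_width=21, slack=0)
Line 3: ['be', 'magnetic', 'time'] (min_width=16, slack=5)
Line 4: ['table', 'dinosaur', 'rain'] (min_width=19, slack=2)
Line 5: ['so', 'matrix'] (min_width=9, slack=12)

Answer: umbrella content bed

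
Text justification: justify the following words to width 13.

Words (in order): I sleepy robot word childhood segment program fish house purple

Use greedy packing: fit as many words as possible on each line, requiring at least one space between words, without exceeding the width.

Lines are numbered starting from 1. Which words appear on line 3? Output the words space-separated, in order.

Line 1: ['I', 'sleepy'] (min_width=8, slack=5)
Line 2: ['robot', 'word'] (min_width=10, slack=3)
Line 3: ['childhood'] (min_width=9, slack=4)
Line 4: ['segment'] (min_width=7, slack=6)
Line 5: ['program', 'fish'] (min_width=12, slack=1)
Line 6: ['house', 'purple'] (min_width=12, slack=1)

Answer: childhood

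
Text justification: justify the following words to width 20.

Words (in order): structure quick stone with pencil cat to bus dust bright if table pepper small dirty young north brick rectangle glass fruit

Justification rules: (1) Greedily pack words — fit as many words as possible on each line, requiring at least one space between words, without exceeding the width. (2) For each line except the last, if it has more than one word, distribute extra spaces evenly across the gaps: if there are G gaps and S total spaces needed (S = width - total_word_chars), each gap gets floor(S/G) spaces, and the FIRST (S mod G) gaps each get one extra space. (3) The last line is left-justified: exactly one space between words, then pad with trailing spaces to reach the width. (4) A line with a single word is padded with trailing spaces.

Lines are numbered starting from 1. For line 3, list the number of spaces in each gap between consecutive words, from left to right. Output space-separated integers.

Answer: 3 3 2

Derivation:
Line 1: ['structure', 'quick'] (min_width=15, slack=5)
Line 2: ['stone', 'with', 'pencil'] (min_width=17, slack=3)
Line 3: ['cat', 'to', 'bus', 'dust'] (min_width=15, slack=5)
Line 4: ['bright', 'if', 'table'] (min_width=15, slack=5)
Line 5: ['pepper', 'small', 'dirty'] (min_width=18, slack=2)
Line 6: ['young', 'north', 'brick'] (min_width=17, slack=3)
Line 7: ['rectangle', 'glass'] (min_width=15, slack=5)
Line 8: ['fruit'] (min_width=5, slack=15)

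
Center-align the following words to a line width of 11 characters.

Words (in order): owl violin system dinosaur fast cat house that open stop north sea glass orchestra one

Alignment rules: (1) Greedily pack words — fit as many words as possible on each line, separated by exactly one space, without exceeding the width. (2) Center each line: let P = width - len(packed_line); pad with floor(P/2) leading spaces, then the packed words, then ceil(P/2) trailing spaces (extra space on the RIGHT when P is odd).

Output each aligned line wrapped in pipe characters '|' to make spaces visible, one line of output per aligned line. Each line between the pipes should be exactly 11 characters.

Answer: |owl violin |
|  system   |
| dinosaur  |
| fast cat  |
|house that |
| open stop |
| north sea |
|   glass   |
| orchestra |
|    one    |

Derivation:
Line 1: ['owl', 'violin'] (min_width=10, slack=1)
Line 2: ['system'] (min_width=6, slack=5)
Line 3: ['dinosaur'] (min_width=8, slack=3)
Line 4: ['fast', 'cat'] (min_width=8, slack=3)
Line 5: ['house', 'that'] (min_width=10, slack=1)
Line 6: ['open', 'stop'] (min_width=9, slack=2)
Line 7: ['north', 'sea'] (min_width=9, slack=2)
Line 8: ['glass'] (min_width=5, slack=6)
Line 9: ['orchestra'] (min_width=9, slack=2)
Line 10: ['one'] (min_width=3, slack=8)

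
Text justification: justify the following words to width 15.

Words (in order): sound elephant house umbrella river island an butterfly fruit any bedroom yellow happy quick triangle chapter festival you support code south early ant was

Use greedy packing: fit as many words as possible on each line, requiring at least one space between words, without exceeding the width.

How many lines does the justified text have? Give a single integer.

Answer: 12

Derivation:
Line 1: ['sound', 'elephant'] (min_width=14, slack=1)
Line 2: ['house', 'umbrella'] (min_width=14, slack=1)
Line 3: ['river', 'island', 'an'] (min_width=15, slack=0)
Line 4: ['butterfly', 'fruit'] (min_width=15, slack=0)
Line 5: ['any', 'bedroom'] (min_width=11, slack=4)
Line 6: ['yellow', 'happy'] (min_width=12, slack=3)
Line 7: ['quick', 'triangle'] (min_width=14, slack=1)
Line 8: ['chapter'] (min_width=7, slack=8)
Line 9: ['festival', 'you'] (min_width=12, slack=3)
Line 10: ['support', 'code'] (min_width=12, slack=3)
Line 11: ['south', 'early', 'ant'] (min_width=15, slack=0)
Line 12: ['was'] (min_width=3, slack=12)
Total lines: 12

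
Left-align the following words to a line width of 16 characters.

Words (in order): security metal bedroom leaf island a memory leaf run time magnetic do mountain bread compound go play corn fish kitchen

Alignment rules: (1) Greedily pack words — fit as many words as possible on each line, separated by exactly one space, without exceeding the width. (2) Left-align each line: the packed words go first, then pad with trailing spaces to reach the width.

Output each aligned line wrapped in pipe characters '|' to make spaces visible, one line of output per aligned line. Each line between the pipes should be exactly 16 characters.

Answer: |security metal  |
|bedroom leaf    |
|island a memory |
|leaf run time   |
|magnetic do     |
|mountain bread  |
|compound go play|
|corn fish       |
|kitchen         |

Derivation:
Line 1: ['security', 'metal'] (min_width=14, slack=2)
Line 2: ['bedroom', 'leaf'] (min_width=12, slack=4)
Line 3: ['island', 'a', 'memory'] (min_width=15, slack=1)
Line 4: ['leaf', 'run', 'time'] (min_width=13, slack=3)
Line 5: ['magnetic', 'do'] (min_width=11, slack=5)
Line 6: ['mountain', 'bread'] (min_width=14, slack=2)
Line 7: ['compound', 'go', 'play'] (min_width=16, slack=0)
Line 8: ['corn', 'fish'] (min_width=9, slack=7)
Line 9: ['kitchen'] (min_width=7, slack=9)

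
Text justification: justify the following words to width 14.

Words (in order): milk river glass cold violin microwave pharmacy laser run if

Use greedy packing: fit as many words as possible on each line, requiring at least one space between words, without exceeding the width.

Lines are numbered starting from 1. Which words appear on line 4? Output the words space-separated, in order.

Line 1: ['milk', 'river'] (min_width=10, slack=4)
Line 2: ['glass', 'cold'] (min_width=10, slack=4)
Line 3: ['violin'] (min_width=6, slack=8)
Line 4: ['microwave'] (min_width=9, slack=5)
Line 5: ['pharmacy', 'laser'] (min_width=14, slack=0)
Line 6: ['run', 'if'] (min_width=6, slack=8)

Answer: microwave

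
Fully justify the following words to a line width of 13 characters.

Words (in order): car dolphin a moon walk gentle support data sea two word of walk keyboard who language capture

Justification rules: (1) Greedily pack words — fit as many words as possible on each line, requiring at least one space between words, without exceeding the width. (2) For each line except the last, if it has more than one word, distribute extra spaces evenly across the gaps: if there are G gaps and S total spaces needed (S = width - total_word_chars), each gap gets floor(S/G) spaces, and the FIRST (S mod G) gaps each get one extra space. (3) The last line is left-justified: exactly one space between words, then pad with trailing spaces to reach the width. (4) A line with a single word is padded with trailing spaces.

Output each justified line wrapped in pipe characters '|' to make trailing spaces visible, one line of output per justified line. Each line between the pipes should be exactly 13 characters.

Answer: |car dolphin a|
|moon     walk|
|gentle       |
|support  data|
|sea  two word|
|of       walk|
|keyboard  who|
|language     |
|capture      |

Derivation:
Line 1: ['car', 'dolphin', 'a'] (min_width=13, slack=0)
Line 2: ['moon', 'walk'] (min_width=9, slack=4)
Line 3: ['gentle'] (min_width=6, slack=7)
Line 4: ['support', 'data'] (min_width=12, slack=1)
Line 5: ['sea', 'two', 'word'] (min_width=12, slack=1)
Line 6: ['of', 'walk'] (min_width=7, slack=6)
Line 7: ['keyboard', 'who'] (min_width=12, slack=1)
Line 8: ['language'] (min_width=8, slack=5)
Line 9: ['capture'] (min_width=7, slack=6)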